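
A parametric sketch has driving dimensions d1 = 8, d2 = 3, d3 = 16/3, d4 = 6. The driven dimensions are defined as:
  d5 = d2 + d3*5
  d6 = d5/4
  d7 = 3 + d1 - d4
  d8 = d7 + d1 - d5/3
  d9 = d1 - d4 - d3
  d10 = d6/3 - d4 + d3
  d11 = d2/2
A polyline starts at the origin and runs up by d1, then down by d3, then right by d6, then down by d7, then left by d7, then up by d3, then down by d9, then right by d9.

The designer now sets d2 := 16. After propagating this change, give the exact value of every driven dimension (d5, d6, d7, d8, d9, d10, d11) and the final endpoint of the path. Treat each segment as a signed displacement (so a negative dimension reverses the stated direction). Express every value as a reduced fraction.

d5 = 128/3
d6 = 32/3
d7 = 5
d8 = -11/9
d9 = -10/3
d10 = 26/9
d11 = 8
endpoint = (7/3, 19/3)

Apply edit: d2 := 16
  d5 = d2 + d3*5 = 128/3
  d6 = d5/4 = 32/3
  d7 = 3 + d1 - d4 = 5
  d8 = d7 + d1 - d5/3 = -11/9
  d9 = d1 - d4 - d3 = -10/3
  d10 = d6/3 - d4 + d3 = 26/9
  d11 = d2/2 = 8
Walk from origin (0, 0):
  seg 1: up by d1 = 8 → (0, 8)
  seg 2: down by d3 = 16/3 → (0, 8/3)
  seg 3: right by d6 = 32/3 → (32/3, 8/3)
  seg 4: down by d7 = 5 → (32/3, -7/3)
  seg 5: left by d7 = 5 → (17/3, -7/3)
  seg 6: up by d3 = 16/3 → (17/3, 3)
  seg 7: down by d9 = -10/3 → (17/3, 19/3)
  seg 8: right by d9 = -10/3 → (7/3, 19/3)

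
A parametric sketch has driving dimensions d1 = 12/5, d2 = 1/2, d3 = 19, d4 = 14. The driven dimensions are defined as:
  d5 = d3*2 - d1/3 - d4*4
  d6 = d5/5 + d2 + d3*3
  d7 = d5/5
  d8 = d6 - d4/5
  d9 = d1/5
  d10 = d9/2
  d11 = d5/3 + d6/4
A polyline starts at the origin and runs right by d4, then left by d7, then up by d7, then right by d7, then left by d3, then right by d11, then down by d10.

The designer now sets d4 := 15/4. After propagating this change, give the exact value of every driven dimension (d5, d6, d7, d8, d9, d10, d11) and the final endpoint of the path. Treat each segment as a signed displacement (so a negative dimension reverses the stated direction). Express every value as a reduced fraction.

Apply edit: d4 := 15/4
  d5 = d3*2 - d1/3 - d4*4 = 111/5
  d6 = d5/5 + d2 + d3*3 = 3097/50
  d7 = d5/5 = 111/25
  d8 = d6 - d4/5 = 6119/100
  d9 = d1/5 = 12/25
  d10 = d9/2 = 6/25
  d11 = d5/3 + d6/4 = 4577/200
Walk from origin (0, 0):
  seg 1: right by d4 = 15/4 → (15/4, 0)
  seg 2: left by d7 = 111/25 → (-69/100, 0)
  seg 3: up by d7 = 111/25 → (-69/100, 111/25)
  seg 4: right by d7 = 111/25 → (15/4, 111/25)
  seg 5: left by d3 = 19 → (-61/4, 111/25)
  seg 6: right by d11 = 4577/200 → (1527/200, 111/25)
  seg 7: down by d10 = 6/25 → (1527/200, 21/5)

d5 = 111/5
d6 = 3097/50
d7 = 111/25
d8 = 6119/100
d9 = 12/25
d10 = 6/25
d11 = 4577/200
endpoint = (1527/200, 21/5)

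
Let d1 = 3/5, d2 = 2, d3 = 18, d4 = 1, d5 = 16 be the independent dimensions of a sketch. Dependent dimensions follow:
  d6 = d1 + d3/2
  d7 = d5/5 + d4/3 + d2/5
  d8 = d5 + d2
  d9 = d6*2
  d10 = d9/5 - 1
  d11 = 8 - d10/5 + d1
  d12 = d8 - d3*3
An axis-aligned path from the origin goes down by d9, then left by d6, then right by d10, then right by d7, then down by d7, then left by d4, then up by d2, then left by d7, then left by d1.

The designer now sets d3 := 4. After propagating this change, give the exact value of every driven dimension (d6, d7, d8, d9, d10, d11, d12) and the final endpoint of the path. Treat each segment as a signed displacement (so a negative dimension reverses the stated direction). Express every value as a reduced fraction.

d6 = 13/5
d7 = 59/15
d8 = 18
d9 = 26/5
d10 = 1/25
d11 = 1074/125
d12 = 6
endpoint = (-104/25, -107/15)

Apply edit: d3 := 4
  d6 = d1 + d3/2 = 13/5
  d7 = d5/5 + d4/3 + d2/5 = 59/15
  d8 = d5 + d2 = 18
  d9 = d6*2 = 26/5
  d10 = d9/5 - 1 = 1/25
  d11 = 8 - d10/5 + d1 = 1074/125
  d12 = d8 - d3*3 = 6
Walk from origin (0, 0):
  seg 1: down by d9 = 26/5 → (0, -26/5)
  seg 2: left by d6 = 13/5 → (-13/5, -26/5)
  seg 3: right by d10 = 1/25 → (-64/25, -26/5)
  seg 4: right by d7 = 59/15 → (103/75, -26/5)
  seg 5: down by d7 = 59/15 → (103/75, -137/15)
  seg 6: left by d4 = 1 → (28/75, -137/15)
  seg 7: up by d2 = 2 → (28/75, -107/15)
  seg 8: left by d7 = 59/15 → (-89/25, -107/15)
  seg 9: left by d1 = 3/5 → (-104/25, -107/15)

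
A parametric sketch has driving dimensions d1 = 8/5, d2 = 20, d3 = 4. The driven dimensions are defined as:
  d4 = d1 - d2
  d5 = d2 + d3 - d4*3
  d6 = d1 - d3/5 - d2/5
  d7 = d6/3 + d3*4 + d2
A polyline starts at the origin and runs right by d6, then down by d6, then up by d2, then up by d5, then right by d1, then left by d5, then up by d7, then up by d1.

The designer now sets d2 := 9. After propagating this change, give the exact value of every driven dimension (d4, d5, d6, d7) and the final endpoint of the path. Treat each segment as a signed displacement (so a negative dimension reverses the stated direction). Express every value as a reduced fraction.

Apply edit: d2 := 9
  d4 = d1 - d2 = -37/5
  d5 = d2 + d3 - d4*3 = 176/5
  d6 = d1 - d3/5 - d2/5 = -1
  d7 = d6/3 + d3*4 + d2 = 74/3
Walk from origin (0, 0):
  seg 1: right by d6 = -1 → (-1, 0)
  seg 2: down by d6 = -1 → (-1, 1)
  seg 3: up by d2 = 9 → (-1, 10)
  seg 4: up by d5 = 176/5 → (-1, 226/5)
  seg 5: right by d1 = 8/5 → (3/5, 226/5)
  seg 6: left by d5 = 176/5 → (-173/5, 226/5)
  seg 7: up by d7 = 74/3 → (-173/5, 1048/15)
  seg 8: up by d1 = 8/5 → (-173/5, 1072/15)

d4 = -37/5
d5 = 176/5
d6 = -1
d7 = 74/3
endpoint = (-173/5, 1072/15)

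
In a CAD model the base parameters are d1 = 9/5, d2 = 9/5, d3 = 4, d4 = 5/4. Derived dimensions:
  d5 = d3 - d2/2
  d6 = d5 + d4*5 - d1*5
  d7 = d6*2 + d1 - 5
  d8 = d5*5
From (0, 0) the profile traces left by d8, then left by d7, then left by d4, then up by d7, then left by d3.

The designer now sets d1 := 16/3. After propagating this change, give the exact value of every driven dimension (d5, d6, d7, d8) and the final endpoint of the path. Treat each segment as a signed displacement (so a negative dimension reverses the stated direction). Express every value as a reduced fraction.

Apply edit: d1 := 16/3
  d5 = d3 - d2/2 = 31/10
  d6 = d5 + d4*5 - d1*5 = -1039/60
  d7 = d6*2 + d1 - 5 = -343/10
  d8 = d5*5 = 31/2
Walk from origin (0, 0):
  seg 1: left by d8 = 31/2 → (-31/2, 0)
  seg 2: left by d7 = -343/10 → (94/5, 0)
  seg 3: left by d4 = 5/4 → (351/20, 0)
  seg 4: up by d7 = -343/10 → (351/20, -343/10)
  seg 5: left by d3 = 4 → (271/20, -343/10)

d5 = 31/10
d6 = -1039/60
d7 = -343/10
d8 = 31/2
endpoint = (271/20, -343/10)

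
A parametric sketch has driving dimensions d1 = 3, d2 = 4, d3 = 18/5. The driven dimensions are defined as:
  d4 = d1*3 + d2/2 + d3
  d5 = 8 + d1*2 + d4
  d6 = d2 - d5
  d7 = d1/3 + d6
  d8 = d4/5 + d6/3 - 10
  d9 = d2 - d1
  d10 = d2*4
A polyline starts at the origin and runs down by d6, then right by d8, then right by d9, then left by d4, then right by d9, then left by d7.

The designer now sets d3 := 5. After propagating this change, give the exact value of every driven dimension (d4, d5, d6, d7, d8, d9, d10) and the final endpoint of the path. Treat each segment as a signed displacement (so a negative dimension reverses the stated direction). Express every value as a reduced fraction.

d4 = 16
d5 = 30
d6 = -26
d7 = -25
d8 = -232/15
d9 = 1
d10 = 16
endpoint = (-67/15, 26)

Apply edit: d3 := 5
  d4 = d1*3 + d2/2 + d3 = 16
  d5 = 8 + d1*2 + d4 = 30
  d6 = d2 - d5 = -26
  d7 = d1/3 + d6 = -25
  d8 = d4/5 + d6/3 - 10 = -232/15
  d9 = d2 - d1 = 1
  d10 = d2*4 = 16
Walk from origin (0, 0):
  seg 1: down by d6 = -26 → (0, 26)
  seg 2: right by d8 = -232/15 → (-232/15, 26)
  seg 3: right by d9 = 1 → (-217/15, 26)
  seg 4: left by d4 = 16 → (-457/15, 26)
  seg 5: right by d9 = 1 → (-442/15, 26)
  seg 6: left by d7 = -25 → (-67/15, 26)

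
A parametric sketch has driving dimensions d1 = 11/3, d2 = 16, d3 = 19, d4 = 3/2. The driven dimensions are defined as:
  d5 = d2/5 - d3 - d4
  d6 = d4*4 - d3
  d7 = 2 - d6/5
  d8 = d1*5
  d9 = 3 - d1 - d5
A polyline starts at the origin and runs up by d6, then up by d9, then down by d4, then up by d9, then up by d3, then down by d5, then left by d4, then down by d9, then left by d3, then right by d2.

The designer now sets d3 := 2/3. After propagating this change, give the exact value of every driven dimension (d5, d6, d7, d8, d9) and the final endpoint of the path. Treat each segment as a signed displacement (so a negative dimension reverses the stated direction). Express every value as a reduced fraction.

d5 = 31/30
d6 = 16/3
d7 = 14/15
d8 = 55/3
d9 = -17/10
endpoint = (83/6, 53/30)

Apply edit: d3 := 2/3
  d5 = d2/5 - d3 - d4 = 31/30
  d6 = d4*4 - d3 = 16/3
  d7 = 2 - d6/5 = 14/15
  d8 = d1*5 = 55/3
  d9 = 3 - d1 - d5 = -17/10
Walk from origin (0, 0):
  seg 1: up by d6 = 16/3 → (0, 16/3)
  seg 2: up by d9 = -17/10 → (0, 109/30)
  seg 3: down by d4 = 3/2 → (0, 32/15)
  seg 4: up by d9 = -17/10 → (0, 13/30)
  seg 5: up by d3 = 2/3 → (0, 11/10)
  seg 6: down by d5 = 31/30 → (0, 1/15)
  seg 7: left by d4 = 3/2 → (-3/2, 1/15)
  seg 8: down by d9 = -17/10 → (-3/2, 53/30)
  seg 9: left by d3 = 2/3 → (-13/6, 53/30)
  seg 10: right by d2 = 16 → (83/6, 53/30)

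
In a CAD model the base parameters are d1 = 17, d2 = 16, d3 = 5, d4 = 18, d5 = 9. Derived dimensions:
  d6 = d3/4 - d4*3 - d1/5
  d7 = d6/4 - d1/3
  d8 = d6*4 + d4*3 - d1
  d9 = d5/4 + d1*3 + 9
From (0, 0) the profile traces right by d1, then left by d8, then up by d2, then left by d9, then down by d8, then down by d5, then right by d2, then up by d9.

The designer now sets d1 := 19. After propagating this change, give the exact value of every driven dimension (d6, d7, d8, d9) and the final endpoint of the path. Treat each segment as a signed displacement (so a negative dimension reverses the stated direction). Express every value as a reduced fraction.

Apply edit: d1 := 19
  d6 = d3/4 - d4*3 - d1/5 = -1131/20
  d7 = d6/4 - d1/3 = -4913/240
  d8 = d6*4 + d4*3 - d1 = -956/5
  d9 = d5/4 + d1*3 + 9 = 273/4
Walk from origin (0, 0):
  seg 1: right by d1 = 19 → (19, 0)
  seg 2: left by d8 = -956/5 → (1051/5, 0)
  seg 3: up by d2 = 16 → (1051/5, 16)
  seg 4: left by d9 = 273/4 → (2839/20, 16)
  seg 5: down by d8 = -956/5 → (2839/20, 1036/5)
  seg 6: down by d5 = 9 → (2839/20, 991/5)
  seg 7: right by d2 = 16 → (3159/20, 991/5)
  seg 8: up by d9 = 273/4 → (3159/20, 5329/20)

d6 = -1131/20
d7 = -4913/240
d8 = -956/5
d9 = 273/4
endpoint = (3159/20, 5329/20)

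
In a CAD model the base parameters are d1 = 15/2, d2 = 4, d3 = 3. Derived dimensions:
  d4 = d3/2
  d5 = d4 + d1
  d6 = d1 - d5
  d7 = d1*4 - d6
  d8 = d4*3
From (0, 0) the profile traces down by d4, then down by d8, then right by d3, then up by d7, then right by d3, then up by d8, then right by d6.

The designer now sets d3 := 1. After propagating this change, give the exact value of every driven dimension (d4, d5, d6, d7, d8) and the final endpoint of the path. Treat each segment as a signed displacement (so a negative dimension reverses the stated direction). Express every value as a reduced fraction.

d4 = 1/2
d5 = 8
d6 = -1/2
d7 = 61/2
d8 = 3/2
endpoint = (3/2, 30)

Apply edit: d3 := 1
  d4 = d3/2 = 1/2
  d5 = d4 + d1 = 8
  d6 = d1 - d5 = -1/2
  d7 = d1*4 - d6 = 61/2
  d8 = d4*3 = 3/2
Walk from origin (0, 0):
  seg 1: down by d4 = 1/2 → (0, -1/2)
  seg 2: down by d8 = 3/2 → (0, -2)
  seg 3: right by d3 = 1 → (1, -2)
  seg 4: up by d7 = 61/2 → (1, 57/2)
  seg 5: right by d3 = 1 → (2, 57/2)
  seg 6: up by d8 = 3/2 → (2, 30)
  seg 7: right by d6 = -1/2 → (3/2, 30)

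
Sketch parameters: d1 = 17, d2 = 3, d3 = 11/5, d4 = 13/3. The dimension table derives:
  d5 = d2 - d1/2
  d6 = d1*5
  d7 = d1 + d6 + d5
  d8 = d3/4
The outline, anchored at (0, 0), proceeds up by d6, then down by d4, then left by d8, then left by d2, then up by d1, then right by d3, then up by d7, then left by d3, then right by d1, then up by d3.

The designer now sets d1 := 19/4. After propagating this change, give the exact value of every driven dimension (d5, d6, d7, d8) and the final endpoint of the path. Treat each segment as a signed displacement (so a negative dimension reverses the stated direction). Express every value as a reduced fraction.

d5 = 5/8
d6 = 95/4
d7 = 233/8
d8 = 11/20
endpoint = (6/5, 6659/120)

Apply edit: d1 := 19/4
  d5 = d2 - d1/2 = 5/8
  d6 = d1*5 = 95/4
  d7 = d1 + d6 + d5 = 233/8
  d8 = d3/4 = 11/20
Walk from origin (0, 0):
  seg 1: up by d6 = 95/4 → (0, 95/4)
  seg 2: down by d4 = 13/3 → (0, 233/12)
  seg 3: left by d8 = 11/20 → (-11/20, 233/12)
  seg 4: left by d2 = 3 → (-71/20, 233/12)
  seg 5: up by d1 = 19/4 → (-71/20, 145/6)
  seg 6: right by d3 = 11/5 → (-27/20, 145/6)
  seg 7: up by d7 = 233/8 → (-27/20, 1279/24)
  seg 8: left by d3 = 11/5 → (-71/20, 1279/24)
  seg 9: right by d1 = 19/4 → (6/5, 1279/24)
  seg 10: up by d3 = 11/5 → (6/5, 6659/120)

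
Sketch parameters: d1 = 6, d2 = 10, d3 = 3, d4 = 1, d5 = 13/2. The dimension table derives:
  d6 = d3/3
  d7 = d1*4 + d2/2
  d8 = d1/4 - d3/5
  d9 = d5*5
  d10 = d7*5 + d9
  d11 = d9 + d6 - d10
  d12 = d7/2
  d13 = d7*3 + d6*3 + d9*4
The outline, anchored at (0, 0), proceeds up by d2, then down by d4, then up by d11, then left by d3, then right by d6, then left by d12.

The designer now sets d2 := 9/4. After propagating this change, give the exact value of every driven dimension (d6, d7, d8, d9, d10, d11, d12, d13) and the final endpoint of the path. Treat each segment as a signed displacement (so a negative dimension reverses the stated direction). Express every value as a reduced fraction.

d6 = 1
d7 = 201/8
d8 = 9/10
d9 = 65/2
d10 = 1265/8
d11 = -997/8
d12 = 201/16
d13 = 1667/8
endpoint = (-233/16, -987/8)

Apply edit: d2 := 9/4
  d6 = d3/3 = 1
  d7 = d1*4 + d2/2 = 201/8
  d8 = d1/4 - d3/5 = 9/10
  d9 = d5*5 = 65/2
  d10 = d7*5 + d9 = 1265/8
  d11 = d9 + d6 - d10 = -997/8
  d12 = d7/2 = 201/16
  d13 = d7*3 + d6*3 + d9*4 = 1667/8
Walk from origin (0, 0):
  seg 1: up by d2 = 9/4 → (0, 9/4)
  seg 2: down by d4 = 1 → (0, 5/4)
  seg 3: up by d11 = -997/8 → (0, -987/8)
  seg 4: left by d3 = 3 → (-3, -987/8)
  seg 5: right by d6 = 1 → (-2, -987/8)
  seg 6: left by d12 = 201/16 → (-233/16, -987/8)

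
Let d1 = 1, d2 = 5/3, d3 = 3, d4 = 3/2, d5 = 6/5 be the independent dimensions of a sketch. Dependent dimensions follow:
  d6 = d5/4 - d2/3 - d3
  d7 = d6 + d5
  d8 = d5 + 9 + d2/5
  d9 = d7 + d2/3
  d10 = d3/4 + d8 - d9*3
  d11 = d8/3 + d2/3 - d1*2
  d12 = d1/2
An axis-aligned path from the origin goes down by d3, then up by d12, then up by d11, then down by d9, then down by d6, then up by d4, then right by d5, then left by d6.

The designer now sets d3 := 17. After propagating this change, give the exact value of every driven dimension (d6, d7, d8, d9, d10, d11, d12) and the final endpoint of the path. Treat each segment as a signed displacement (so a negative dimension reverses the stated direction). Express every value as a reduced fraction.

Apply edit: d3 := 17
  d6 = d5/4 - d2/3 - d3 = -1553/90
  d7 = d6 + d5 = -289/18
  d8 = d5 + 9 + d2/5 = 158/15
  d9 = d7 + d2/3 = -31/2
  d10 = d3/4 + d8 - d9*3 = 3677/60
  d11 = d8/3 + d2/3 - d1*2 = 31/15
  d12 = d1/2 = 1/2
Walk from origin (0, 0):
  seg 1: down by d3 = 17 → (0, -17)
  seg 2: up by d12 = 1/2 → (0, -33/2)
  seg 3: up by d11 = 31/15 → (0, -433/30)
  seg 4: down by d9 = -31/2 → (0, 16/15)
  seg 5: down by d6 = -1553/90 → (0, 1649/90)
  seg 6: up by d4 = 3/2 → (0, 892/45)
  seg 7: right by d5 = 6/5 → (6/5, 892/45)
  seg 8: left by d6 = -1553/90 → (1661/90, 892/45)

d6 = -1553/90
d7 = -289/18
d8 = 158/15
d9 = -31/2
d10 = 3677/60
d11 = 31/15
d12 = 1/2
endpoint = (1661/90, 892/45)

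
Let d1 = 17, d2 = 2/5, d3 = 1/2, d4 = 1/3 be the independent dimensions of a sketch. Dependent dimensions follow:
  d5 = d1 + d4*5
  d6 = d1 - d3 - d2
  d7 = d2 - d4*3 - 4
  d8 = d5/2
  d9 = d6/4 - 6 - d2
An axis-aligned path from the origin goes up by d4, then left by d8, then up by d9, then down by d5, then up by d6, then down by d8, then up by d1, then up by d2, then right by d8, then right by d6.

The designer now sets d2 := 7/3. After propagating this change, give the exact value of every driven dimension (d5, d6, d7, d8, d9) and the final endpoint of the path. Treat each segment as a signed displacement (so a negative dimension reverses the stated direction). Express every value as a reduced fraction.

d5 = 56/3
d6 = 85/6
d7 = -8/3
d8 = 28/3
d9 = -115/24
endpoint = (85/6, 25/24)

Apply edit: d2 := 7/3
  d5 = d1 + d4*5 = 56/3
  d6 = d1 - d3 - d2 = 85/6
  d7 = d2 - d4*3 - 4 = -8/3
  d8 = d5/2 = 28/3
  d9 = d6/4 - 6 - d2 = -115/24
Walk from origin (0, 0):
  seg 1: up by d4 = 1/3 → (0, 1/3)
  seg 2: left by d8 = 28/3 → (-28/3, 1/3)
  seg 3: up by d9 = -115/24 → (-28/3, -107/24)
  seg 4: down by d5 = 56/3 → (-28/3, -185/8)
  seg 5: up by d6 = 85/6 → (-28/3, -215/24)
  seg 6: down by d8 = 28/3 → (-28/3, -439/24)
  seg 7: up by d1 = 17 → (-28/3, -31/24)
  seg 8: up by d2 = 7/3 → (-28/3, 25/24)
  seg 9: right by d8 = 28/3 → (0, 25/24)
  seg 10: right by d6 = 85/6 → (85/6, 25/24)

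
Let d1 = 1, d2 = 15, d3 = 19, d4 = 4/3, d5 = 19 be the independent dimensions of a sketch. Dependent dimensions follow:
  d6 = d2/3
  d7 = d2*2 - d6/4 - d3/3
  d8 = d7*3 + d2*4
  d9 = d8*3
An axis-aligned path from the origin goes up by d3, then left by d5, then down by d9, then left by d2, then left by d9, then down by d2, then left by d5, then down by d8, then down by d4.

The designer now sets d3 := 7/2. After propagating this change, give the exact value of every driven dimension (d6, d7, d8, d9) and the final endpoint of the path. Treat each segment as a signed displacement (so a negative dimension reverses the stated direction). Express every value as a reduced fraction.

Apply edit: d3 := 7/2
  d6 = d2/3 = 5
  d7 = d2*2 - d6/4 - d3/3 = 331/12
  d8 = d7*3 + d2*4 = 571/4
  d9 = d8*3 = 1713/4
Walk from origin (0, 0):
  seg 1: up by d3 = 7/2 → (0, 7/2)
  seg 2: left by d5 = 19 → (-19, 7/2)
  seg 3: down by d9 = 1713/4 → (-19, -1699/4)
  seg 4: left by d2 = 15 → (-34, -1699/4)
  seg 5: left by d9 = 1713/4 → (-1849/4, -1699/4)
  seg 6: down by d2 = 15 → (-1849/4, -1759/4)
  seg 7: left by d5 = 19 → (-1925/4, -1759/4)
  seg 8: down by d8 = 571/4 → (-1925/4, -1165/2)
  seg 9: down by d4 = 4/3 → (-1925/4, -3503/6)

d6 = 5
d7 = 331/12
d8 = 571/4
d9 = 1713/4
endpoint = (-1925/4, -3503/6)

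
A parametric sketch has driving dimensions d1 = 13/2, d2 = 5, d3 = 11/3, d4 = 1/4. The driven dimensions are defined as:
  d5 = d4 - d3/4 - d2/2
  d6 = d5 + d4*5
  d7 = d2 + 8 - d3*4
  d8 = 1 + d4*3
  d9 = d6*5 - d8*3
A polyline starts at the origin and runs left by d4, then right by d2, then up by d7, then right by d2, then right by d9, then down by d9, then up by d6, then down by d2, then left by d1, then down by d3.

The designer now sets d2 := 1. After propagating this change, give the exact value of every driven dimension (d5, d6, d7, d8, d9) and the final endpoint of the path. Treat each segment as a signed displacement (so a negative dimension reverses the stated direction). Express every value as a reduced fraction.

d5 = -7/6
d6 = 1/12
d7 = -17/3
d8 = 7/4
d9 = -29/6
endpoint = (-115/12, -65/12)

Apply edit: d2 := 1
  d5 = d4 - d3/4 - d2/2 = -7/6
  d6 = d5 + d4*5 = 1/12
  d7 = d2 + 8 - d3*4 = -17/3
  d8 = 1 + d4*3 = 7/4
  d9 = d6*5 - d8*3 = -29/6
Walk from origin (0, 0):
  seg 1: left by d4 = 1/4 → (-1/4, 0)
  seg 2: right by d2 = 1 → (3/4, 0)
  seg 3: up by d7 = -17/3 → (3/4, -17/3)
  seg 4: right by d2 = 1 → (7/4, -17/3)
  seg 5: right by d9 = -29/6 → (-37/12, -17/3)
  seg 6: down by d9 = -29/6 → (-37/12, -5/6)
  seg 7: up by d6 = 1/12 → (-37/12, -3/4)
  seg 8: down by d2 = 1 → (-37/12, -7/4)
  seg 9: left by d1 = 13/2 → (-115/12, -7/4)
  seg 10: down by d3 = 11/3 → (-115/12, -65/12)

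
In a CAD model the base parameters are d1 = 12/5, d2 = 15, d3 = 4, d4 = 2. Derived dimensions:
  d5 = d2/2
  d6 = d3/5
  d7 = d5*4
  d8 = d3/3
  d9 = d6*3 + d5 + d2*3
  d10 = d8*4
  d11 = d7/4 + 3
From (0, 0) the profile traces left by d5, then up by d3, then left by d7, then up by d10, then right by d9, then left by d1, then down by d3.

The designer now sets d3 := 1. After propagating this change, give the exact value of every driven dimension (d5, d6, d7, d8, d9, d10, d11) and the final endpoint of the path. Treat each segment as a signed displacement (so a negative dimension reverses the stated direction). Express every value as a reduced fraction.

d5 = 15/2
d6 = 1/5
d7 = 30
d8 = 1/3
d9 = 531/10
d10 = 4/3
d11 = 21/2
endpoint = (66/5, 4/3)

Apply edit: d3 := 1
  d5 = d2/2 = 15/2
  d6 = d3/5 = 1/5
  d7 = d5*4 = 30
  d8 = d3/3 = 1/3
  d9 = d6*3 + d5 + d2*3 = 531/10
  d10 = d8*4 = 4/3
  d11 = d7/4 + 3 = 21/2
Walk from origin (0, 0):
  seg 1: left by d5 = 15/2 → (-15/2, 0)
  seg 2: up by d3 = 1 → (-15/2, 1)
  seg 3: left by d7 = 30 → (-75/2, 1)
  seg 4: up by d10 = 4/3 → (-75/2, 7/3)
  seg 5: right by d9 = 531/10 → (78/5, 7/3)
  seg 6: left by d1 = 12/5 → (66/5, 7/3)
  seg 7: down by d3 = 1 → (66/5, 4/3)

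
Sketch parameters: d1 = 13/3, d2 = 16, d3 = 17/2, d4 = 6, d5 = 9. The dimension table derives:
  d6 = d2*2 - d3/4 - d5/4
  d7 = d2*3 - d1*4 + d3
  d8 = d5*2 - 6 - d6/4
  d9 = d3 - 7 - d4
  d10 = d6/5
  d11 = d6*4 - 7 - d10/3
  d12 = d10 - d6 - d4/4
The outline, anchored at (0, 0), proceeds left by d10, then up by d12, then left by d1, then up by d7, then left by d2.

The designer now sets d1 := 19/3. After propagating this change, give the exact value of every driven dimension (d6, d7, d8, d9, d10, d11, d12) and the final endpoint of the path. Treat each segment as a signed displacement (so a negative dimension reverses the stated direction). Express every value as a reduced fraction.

d6 = 221/8
d7 = 187/6
d8 = 163/32
d9 = -9/2
d10 = 221/40
d11 = 12199/120
d12 = -118/5
endpoint = (-3343/120, 227/30)

Apply edit: d1 := 19/3
  d6 = d2*2 - d3/4 - d5/4 = 221/8
  d7 = d2*3 - d1*4 + d3 = 187/6
  d8 = d5*2 - 6 - d6/4 = 163/32
  d9 = d3 - 7 - d4 = -9/2
  d10 = d6/5 = 221/40
  d11 = d6*4 - 7 - d10/3 = 12199/120
  d12 = d10 - d6 - d4/4 = -118/5
Walk from origin (0, 0):
  seg 1: left by d10 = 221/40 → (-221/40, 0)
  seg 2: up by d12 = -118/5 → (-221/40, -118/5)
  seg 3: left by d1 = 19/3 → (-1423/120, -118/5)
  seg 4: up by d7 = 187/6 → (-1423/120, 227/30)
  seg 5: left by d2 = 16 → (-3343/120, 227/30)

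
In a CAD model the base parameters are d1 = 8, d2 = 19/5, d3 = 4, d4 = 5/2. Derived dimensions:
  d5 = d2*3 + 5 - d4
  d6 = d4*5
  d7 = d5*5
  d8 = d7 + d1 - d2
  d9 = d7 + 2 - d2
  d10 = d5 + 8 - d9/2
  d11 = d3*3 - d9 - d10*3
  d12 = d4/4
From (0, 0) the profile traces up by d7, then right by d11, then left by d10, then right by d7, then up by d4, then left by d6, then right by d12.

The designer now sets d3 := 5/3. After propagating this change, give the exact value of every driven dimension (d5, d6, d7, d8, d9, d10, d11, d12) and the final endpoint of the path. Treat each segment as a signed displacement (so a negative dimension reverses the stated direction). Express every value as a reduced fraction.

Apply edit: d3 := 5/3
  d5 = d2*3 + 5 - d4 = 139/10
  d6 = d4*5 = 25/2
  d7 = d5*5 = 139/2
  d8 = d7 + d1 - d2 = 737/10
  d9 = d7 + 2 - d2 = 677/10
  d10 = d5 + 8 - d9/2 = -239/20
  d11 = d3*3 - d9 - d10*3 = -537/20
  d12 = d4/4 = 5/8
Walk from origin (0, 0):
  seg 1: up by d7 = 139/2 → (0, 139/2)
  seg 2: right by d11 = -537/20 → (-537/20, 139/2)
  seg 3: left by d10 = -239/20 → (-149/10, 139/2)
  seg 4: right by d7 = 139/2 → (273/5, 139/2)
  seg 5: up by d4 = 5/2 → (273/5, 72)
  seg 6: left by d6 = 25/2 → (421/10, 72)
  seg 7: right by d12 = 5/8 → (1709/40, 72)

d5 = 139/10
d6 = 25/2
d7 = 139/2
d8 = 737/10
d9 = 677/10
d10 = -239/20
d11 = -537/20
d12 = 5/8
endpoint = (1709/40, 72)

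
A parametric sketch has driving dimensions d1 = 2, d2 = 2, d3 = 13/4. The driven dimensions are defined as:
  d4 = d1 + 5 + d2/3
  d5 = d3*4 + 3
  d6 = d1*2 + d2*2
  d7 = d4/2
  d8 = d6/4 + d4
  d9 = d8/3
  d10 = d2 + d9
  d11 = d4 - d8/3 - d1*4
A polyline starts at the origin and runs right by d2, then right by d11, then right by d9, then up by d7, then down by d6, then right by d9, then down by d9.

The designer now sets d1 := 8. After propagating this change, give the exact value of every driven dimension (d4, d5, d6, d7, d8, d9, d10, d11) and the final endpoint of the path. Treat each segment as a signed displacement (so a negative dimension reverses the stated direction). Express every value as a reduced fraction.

d4 = 41/3
d5 = 16
d6 = 20
d7 = 41/6
d8 = 56/3
d9 = 56/9
d10 = 74/9
d11 = -221/9
endpoint = (-91/9, -349/18)

Apply edit: d1 := 8
  d4 = d1 + 5 + d2/3 = 41/3
  d5 = d3*4 + 3 = 16
  d6 = d1*2 + d2*2 = 20
  d7 = d4/2 = 41/6
  d8 = d6/4 + d4 = 56/3
  d9 = d8/3 = 56/9
  d10 = d2 + d9 = 74/9
  d11 = d4 - d8/3 - d1*4 = -221/9
Walk from origin (0, 0):
  seg 1: right by d2 = 2 → (2, 0)
  seg 2: right by d11 = -221/9 → (-203/9, 0)
  seg 3: right by d9 = 56/9 → (-49/3, 0)
  seg 4: up by d7 = 41/6 → (-49/3, 41/6)
  seg 5: down by d6 = 20 → (-49/3, -79/6)
  seg 6: right by d9 = 56/9 → (-91/9, -79/6)
  seg 7: down by d9 = 56/9 → (-91/9, -349/18)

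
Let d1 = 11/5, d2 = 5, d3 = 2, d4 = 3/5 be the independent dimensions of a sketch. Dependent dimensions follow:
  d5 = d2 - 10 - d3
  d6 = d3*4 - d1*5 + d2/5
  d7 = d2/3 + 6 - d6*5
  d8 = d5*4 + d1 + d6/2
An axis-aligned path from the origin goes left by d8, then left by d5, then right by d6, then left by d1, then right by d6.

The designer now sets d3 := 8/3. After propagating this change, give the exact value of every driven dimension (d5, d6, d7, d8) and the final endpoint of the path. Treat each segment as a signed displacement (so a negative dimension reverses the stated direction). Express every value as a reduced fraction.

d5 = -23/3
d6 = 2/3
d7 = 13/3
d8 = -422/15
endpoint = (524/15, 0)

Apply edit: d3 := 8/3
  d5 = d2 - 10 - d3 = -23/3
  d6 = d3*4 - d1*5 + d2/5 = 2/3
  d7 = d2/3 + 6 - d6*5 = 13/3
  d8 = d5*4 + d1 + d6/2 = -422/15
Walk from origin (0, 0):
  seg 1: left by d8 = -422/15 → (422/15, 0)
  seg 2: left by d5 = -23/3 → (179/5, 0)
  seg 3: right by d6 = 2/3 → (547/15, 0)
  seg 4: left by d1 = 11/5 → (514/15, 0)
  seg 5: right by d6 = 2/3 → (524/15, 0)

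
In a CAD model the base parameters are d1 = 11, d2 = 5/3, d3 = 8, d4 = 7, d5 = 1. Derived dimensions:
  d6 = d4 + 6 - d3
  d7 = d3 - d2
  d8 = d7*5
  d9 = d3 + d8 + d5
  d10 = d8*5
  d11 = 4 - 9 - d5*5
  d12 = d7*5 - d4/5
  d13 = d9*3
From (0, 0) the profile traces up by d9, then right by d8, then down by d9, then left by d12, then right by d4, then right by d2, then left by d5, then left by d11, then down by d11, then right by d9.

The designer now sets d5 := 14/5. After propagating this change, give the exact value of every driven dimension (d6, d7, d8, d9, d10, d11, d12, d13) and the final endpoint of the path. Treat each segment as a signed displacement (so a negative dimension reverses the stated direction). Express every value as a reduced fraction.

Apply edit: d5 := 14/5
  d6 = d4 + 6 - d3 = 5
  d7 = d3 - d2 = 19/3
  d8 = d7*5 = 95/3
  d9 = d3 + d8 + d5 = 637/15
  d10 = d8*5 = 475/3
  d11 = 4 - 9 - d5*5 = -19
  d12 = d7*5 - d4/5 = 454/15
  d13 = d9*3 = 637/5
Walk from origin (0, 0):
  seg 1: up by d9 = 637/15 → (0, 637/15)
  seg 2: right by d8 = 95/3 → (95/3, 637/15)
  seg 3: down by d9 = 637/15 → (95/3, 0)
  seg 4: left by d12 = 454/15 → (7/5, 0)
  seg 5: right by d4 = 7 → (42/5, 0)
  seg 6: right by d2 = 5/3 → (151/15, 0)
  seg 7: left by d5 = 14/5 → (109/15, 0)
  seg 8: left by d11 = -19 → (394/15, 0)
  seg 9: down by d11 = -19 → (394/15, 19)
  seg 10: right by d9 = 637/15 → (1031/15, 19)

d6 = 5
d7 = 19/3
d8 = 95/3
d9 = 637/15
d10 = 475/3
d11 = -19
d12 = 454/15
d13 = 637/5
endpoint = (1031/15, 19)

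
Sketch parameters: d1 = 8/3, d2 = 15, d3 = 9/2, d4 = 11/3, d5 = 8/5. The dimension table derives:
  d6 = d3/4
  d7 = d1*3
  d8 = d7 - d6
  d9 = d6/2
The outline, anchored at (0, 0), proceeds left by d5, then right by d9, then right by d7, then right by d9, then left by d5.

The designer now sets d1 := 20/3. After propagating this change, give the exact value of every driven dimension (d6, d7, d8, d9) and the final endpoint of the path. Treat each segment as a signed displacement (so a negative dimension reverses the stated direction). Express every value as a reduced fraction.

d6 = 9/8
d7 = 20
d8 = 151/8
d9 = 9/16
endpoint = (717/40, 0)

Apply edit: d1 := 20/3
  d6 = d3/4 = 9/8
  d7 = d1*3 = 20
  d8 = d7 - d6 = 151/8
  d9 = d6/2 = 9/16
Walk from origin (0, 0):
  seg 1: left by d5 = 8/5 → (-8/5, 0)
  seg 2: right by d9 = 9/16 → (-83/80, 0)
  seg 3: right by d7 = 20 → (1517/80, 0)
  seg 4: right by d9 = 9/16 → (781/40, 0)
  seg 5: left by d5 = 8/5 → (717/40, 0)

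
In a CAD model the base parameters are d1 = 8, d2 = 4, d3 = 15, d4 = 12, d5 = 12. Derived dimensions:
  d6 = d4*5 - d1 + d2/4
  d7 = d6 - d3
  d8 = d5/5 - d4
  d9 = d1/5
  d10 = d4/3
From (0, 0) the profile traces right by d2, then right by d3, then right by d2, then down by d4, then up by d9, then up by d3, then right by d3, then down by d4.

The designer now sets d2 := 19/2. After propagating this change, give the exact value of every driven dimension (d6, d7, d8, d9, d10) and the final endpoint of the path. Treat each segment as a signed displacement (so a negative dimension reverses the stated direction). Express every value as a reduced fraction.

d6 = 435/8
d7 = 315/8
d8 = -48/5
d9 = 8/5
d10 = 4
endpoint = (49, -37/5)

Apply edit: d2 := 19/2
  d6 = d4*5 - d1 + d2/4 = 435/8
  d7 = d6 - d3 = 315/8
  d8 = d5/5 - d4 = -48/5
  d9 = d1/5 = 8/5
  d10 = d4/3 = 4
Walk from origin (0, 0):
  seg 1: right by d2 = 19/2 → (19/2, 0)
  seg 2: right by d3 = 15 → (49/2, 0)
  seg 3: right by d2 = 19/2 → (34, 0)
  seg 4: down by d4 = 12 → (34, -12)
  seg 5: up by d9 = 8/5 → (34, -52/5)
  seg 6: up by d3 = 15 → (34, 23/5)
  seg 7: right by d3 = 15 → (49, 23/5)
  seg 8: down by d4 = 12 → (49, -37/5)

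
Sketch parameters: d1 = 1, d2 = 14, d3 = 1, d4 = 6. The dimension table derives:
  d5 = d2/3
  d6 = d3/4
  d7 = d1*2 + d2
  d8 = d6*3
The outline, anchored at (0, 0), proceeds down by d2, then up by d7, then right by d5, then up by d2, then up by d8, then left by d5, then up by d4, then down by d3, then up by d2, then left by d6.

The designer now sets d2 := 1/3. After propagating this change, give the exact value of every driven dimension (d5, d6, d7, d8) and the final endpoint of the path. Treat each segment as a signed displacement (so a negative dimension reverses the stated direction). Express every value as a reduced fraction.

Apply edit: d2 := 1/3
  d5 = d2/3 = 1/9
  d6 = d3/4 = 1/4
  d7 = d1*2 + d2 = 7/3
  d8 = d6*3 = 3/4
Walk from origin (0, 0):
  seg 1: down by d2 = 1/3 → (0, -1/3)
  seg 2: up by d7 = 7/3 → (0, 2)
  seg 3: right by d5 = 1/9 → (1/9, 2)
  seg 4: up by d2 = 1/3 → (1/9, 7/3)
  seg 5: up by d8 = 3/4 → (1/9, 37/12)
  seg 6: left by d5 = 1/9 → (0, 37/12)
  seg 7: up by d4 = 6 → (0, 109/12)
  seg 8: down by d3 = 1 → (0, 97/12)
  seg 9: up by d2 = 1/3 → (0, 101/12)
  seg 10: left by d6 = 1/4 → (-1/4, 101/12)

d5 = 1/9
d6 = 1/4
d7 = 7/3
d8 = 3/4
endpoint = (-1/4, 101/12)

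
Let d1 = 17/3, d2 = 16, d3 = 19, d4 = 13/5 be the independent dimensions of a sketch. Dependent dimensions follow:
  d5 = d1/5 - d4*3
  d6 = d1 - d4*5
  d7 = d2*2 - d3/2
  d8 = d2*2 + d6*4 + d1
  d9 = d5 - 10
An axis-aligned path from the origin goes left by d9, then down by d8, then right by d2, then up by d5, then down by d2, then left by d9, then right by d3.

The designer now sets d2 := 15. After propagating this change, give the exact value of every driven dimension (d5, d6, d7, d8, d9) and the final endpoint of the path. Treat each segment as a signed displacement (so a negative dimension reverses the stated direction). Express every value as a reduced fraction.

d5 = -20/3
d6 = -22/3
d7 = 41/2
d8 = 19/3
d9 = -50/3
endpoint = (202/3, -28)

Apply edit: d2 := 15
  d5 = d1/5 - d4*3 = -20/3
  d6 = d1 - d4*5 = -22/3
  d7 = d2*2 - d3/2 = 41/2
  d8 = d2*2 + d6*4 + d1 = 19/3
  d9 = d5 - 10 = -50/3
Walk from origin (0, 0):
  seg 1: left by d9 = -50/3 → (50/3, 0)
  seg 2: down by d8 = 19/3 → (50/3, -19/3)
  seg 3: right by d2 = 15 → (95/3, -19/3)
  seg 4: up by d5 = -20/3 → (95/3, -13)
  seg 5: down by d2 = 15 → (95/3, -28)
  seg 6: left by d9 = -50/3 → (145/3, -28)
  seg 7: right by d3 = 19 → (202/3, -28)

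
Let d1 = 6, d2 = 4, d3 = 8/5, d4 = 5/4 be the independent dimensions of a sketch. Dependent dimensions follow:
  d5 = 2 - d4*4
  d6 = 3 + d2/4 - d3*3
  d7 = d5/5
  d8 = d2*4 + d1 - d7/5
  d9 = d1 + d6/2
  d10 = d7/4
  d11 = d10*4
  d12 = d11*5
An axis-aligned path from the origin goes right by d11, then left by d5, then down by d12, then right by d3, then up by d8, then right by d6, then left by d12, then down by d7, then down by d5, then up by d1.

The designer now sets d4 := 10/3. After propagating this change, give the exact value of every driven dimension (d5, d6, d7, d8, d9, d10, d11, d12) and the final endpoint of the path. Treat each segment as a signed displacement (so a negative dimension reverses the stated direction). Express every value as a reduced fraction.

d5 = -34/3
d6 = -4/5
d7 = -34/15
d8 = 1684/75
d9 = 28/5
d10 = -17/30
d11 = -34/15
d12 = -34/3
endpoint = (106/5, 4004/75)

Apply edit: d4 := 10/3
  d5 = 2 - d4*4 = -34/3
  d6 = 3 + d2/4 - d3*3 = -4/5
  d7 = d5/5 = -34/15
  d8 = d2*4 + d1 - d7/5 = 1684/75
  d9 = d1 + d6/2 = 28/5
  d10 = d7/4 = -17/30
  d11 = d10*4 = -34/15
  d12 = d11*5 = -34/3
Walk from origin (0, 0):
  seg 1: right by d11 = -34/15 → (-34/15, 0)
  seg 2: left by d5 = -34/3 → (136/15, 0)
  seg 3: down by d12 = -34/3 → (136/15, 34/3)
  seg 4: right by d3 = 8/5 → (32/3, 34/3)
  seg 5: up by d8 = 1684/75 → (32/3, 2534/75)
  seg 6: right by d6 = -4/5 → (148/15, 2534/75)
  seg 7: left by d12 = -34/3 → (106/5, 2534/75)
  seg 8: down by d7 = -34/15 → (106/5, 2704/75)
  seg 9: down by d5 = -34/3 → (106/5, 3554/75)
  seg 10: up by d1 = 6 → (106/5, 4004/75)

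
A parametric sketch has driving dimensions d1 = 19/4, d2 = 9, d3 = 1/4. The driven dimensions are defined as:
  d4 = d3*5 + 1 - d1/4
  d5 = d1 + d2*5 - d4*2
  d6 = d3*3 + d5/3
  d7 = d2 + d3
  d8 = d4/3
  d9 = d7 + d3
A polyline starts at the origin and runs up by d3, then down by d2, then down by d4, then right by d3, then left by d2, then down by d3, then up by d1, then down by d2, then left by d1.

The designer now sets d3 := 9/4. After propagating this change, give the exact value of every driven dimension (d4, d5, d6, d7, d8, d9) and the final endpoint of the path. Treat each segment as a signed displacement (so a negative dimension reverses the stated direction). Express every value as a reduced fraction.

Apply edit: d3 := 9/4
  d4 = d3*5 + 1 - d1/4 = 177/16
  d5 = d1 + d2*5 - d4*2 = 221/8
  d6 = d3*3 + d5/3 = 383/24
  d7 = d2 + d3 = 45/4
  d8 = d4/3 = 59/16
  d9 = d7 + d3 = 27/2
Walk from origin (0, 0):
  seg 1: up by d3 = 9/4 → (0, 9/4)
  seg 2: down by d2 = 9 → (0, -27/4)
  seg 3: down by d4 = 177/16 → (0, -285/16)
  seg 4: right by d3 = 9/4 → (9/4, -285/16)
  seg 5: left by d2 = 9 → (-27/4, -285/16)
  seg 6: down by d3 = 9/4 → (-27/4, -321/16)
  seg 7: up by d1 = 19/4 → (-27/4, -245/16)
  seg 8: down by d2 = 9 → (-27/4, -389/16)
  seg 9: left by d1 = 19/4 → (-23/2, -389/16)

d4 = 177/16
d5 = 221/8
d6 = 383/24
d7 = 45/4
d8 = 59/16
d9 = 27/2
endpoint = (-23/2, -389/16)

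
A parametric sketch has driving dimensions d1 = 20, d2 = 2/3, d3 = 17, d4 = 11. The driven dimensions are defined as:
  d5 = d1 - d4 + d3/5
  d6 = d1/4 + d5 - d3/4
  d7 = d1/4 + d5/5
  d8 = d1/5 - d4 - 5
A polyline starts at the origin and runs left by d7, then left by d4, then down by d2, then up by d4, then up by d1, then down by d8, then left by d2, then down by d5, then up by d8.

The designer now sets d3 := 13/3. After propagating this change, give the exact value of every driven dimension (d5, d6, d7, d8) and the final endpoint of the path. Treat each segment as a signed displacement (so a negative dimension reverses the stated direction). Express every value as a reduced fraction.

d5 = 148/15
d6 = 827/60
d7 = 523/75
d8 = -12
endpoint = (-466/25, 307/15)

Apply edit: d3 := 13/3
  d5 = d1 - d4 + d3/5 = 148/15
  d6 = d1/4 + d5 - d3/4 = 827/60
  d7 = d1/4 + d5/5 = 523/75
  d8 = d1/5 - d4 - 5 = -12
Walk from origin (0, 0):
  seg 1: left by d7 = 523/75 → (-523/75, 0)
  seg 2: left by d4 = 11 → (-1348/75, 0)
  seg 3: down by d2 = 2/3 → (-1348/75, -2/3)
  seg 4: up by d4 = 11 → (-1348/75, 31/3)
  seg 5: up by d1 = 20 → (-1348/75, 91/3)
  seg 6: down by d8 = -12 → (-1348/75, 127/3)
  seg 7: left by d2 = 2/3 → (-466/25, 127/3)
  seg 8: down by d5 = 148/15 → (-466/25, 487/15)
  seg 9: up by d8 = -12 → (-466/25, 307/15)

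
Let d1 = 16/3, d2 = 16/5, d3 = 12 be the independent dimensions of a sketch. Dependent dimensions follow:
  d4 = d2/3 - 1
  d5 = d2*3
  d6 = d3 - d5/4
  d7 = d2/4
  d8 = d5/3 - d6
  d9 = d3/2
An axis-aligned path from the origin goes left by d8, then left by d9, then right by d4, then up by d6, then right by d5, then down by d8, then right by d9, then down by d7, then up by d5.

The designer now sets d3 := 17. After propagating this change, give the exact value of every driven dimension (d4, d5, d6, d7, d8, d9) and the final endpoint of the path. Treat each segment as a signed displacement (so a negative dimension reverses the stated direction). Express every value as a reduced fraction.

d4 = 1/15
d5 = 48/5
d6 = 73/5
d7 = 4/5
d8 = -57/5
d9 = 17/2
endpoint = (316/15, 174/5)

Apply edit: d3 := 17
  d4 = d2/3 - 1 = 1/15
  d5 = d2*3 = 48/5
  d6 = d3 - d5/4 = 73/5
  d7 = d2/4 = 4/5
  d8 = d5/3 - d6 = -57/5
  d9 = d3/2 = 17/2
Walk from origin (0, 0):
  seg 1: left by d8 = -57/5 → (57/5, 0)
  seg 2: left by d9 = 17/2 → (29/10, 0)
  seg 3: right by d4 = 1/15 → (89/30, 0)
  seg 4: up by d6 = 73/5 → (89/30, 73/5)
  seg 5: right by d5 = 48/5 → (377/30, 73/5)
  seg 6: down by d8 = -57/5 → (377/30, 26)
  seg 7: right by d9 = 17/2 → (316/15, 26)
  seg 8: down by d7 = 4/5 → (316/15, 126/5)
  seg 9: up by d5 = 48/5 → (316/15, 174/5)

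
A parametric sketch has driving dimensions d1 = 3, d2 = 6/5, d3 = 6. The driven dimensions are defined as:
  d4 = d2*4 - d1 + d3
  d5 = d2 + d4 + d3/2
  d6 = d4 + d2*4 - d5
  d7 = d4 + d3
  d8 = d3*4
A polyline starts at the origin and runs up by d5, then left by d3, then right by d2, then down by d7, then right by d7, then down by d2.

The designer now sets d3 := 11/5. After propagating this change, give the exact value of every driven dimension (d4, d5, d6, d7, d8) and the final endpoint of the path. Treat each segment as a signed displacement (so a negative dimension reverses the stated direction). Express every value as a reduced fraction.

Apply edit: d3 := 11/5
  d4 = d2*4 - d1 + d3 = 4
  d5 = d2 + d4 + d3/2 = 63/10
  d6 = d4 + d2*4 - d5 = 5/2
  d7 = d4 + d3 = 31/5
  d8 = d3*4 = 44/5
Walk from origin (0, 0):
  seg 1: up by d5 = 63/10 → (0, 63/10)
  seg 2: left by d3 = 11/5 → (-11/5, 63/10)
  seg 3: right by d2 = 6/5 → (-1, 63/10)
  seg 4: down by d7 = 31/5 → (-1, 1/10)
  seg 5: right by d7 = 31/5 → (26/5, 1/10)
  seg 6: down by d2 = 6/5 → (26/5, -11/10)

d4 = 4
d5 = 63/10
d6 = 5/2
d7 = 31/5
d8 = 44/5
endpoint = (26/5, -11/10)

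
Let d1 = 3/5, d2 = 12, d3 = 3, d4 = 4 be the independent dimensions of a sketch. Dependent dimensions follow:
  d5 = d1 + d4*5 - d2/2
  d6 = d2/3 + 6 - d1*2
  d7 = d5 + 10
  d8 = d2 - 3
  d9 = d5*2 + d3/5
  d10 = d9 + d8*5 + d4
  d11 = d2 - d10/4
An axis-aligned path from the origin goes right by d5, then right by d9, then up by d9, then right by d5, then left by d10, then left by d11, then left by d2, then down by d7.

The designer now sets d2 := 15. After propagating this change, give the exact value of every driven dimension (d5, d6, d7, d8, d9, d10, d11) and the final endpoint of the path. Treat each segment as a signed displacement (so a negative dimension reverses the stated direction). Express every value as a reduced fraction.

Apply edit: d2 := 15
  d5 = d1 + d4*5 - d2/2 = 131/10
  d6 = d2/3 + 6 - d1*2 = 49/5
  d7 = d5 + 10 = 231/10
  d8 = d2 - 3 = 12
  d9 = d5*2 + d3/5 = 134/5
  d10 = d9 + d8*5 + d4 = 454/5
  d11 = d2 - d10/4 = -77/10
Walk from origin (0, 0):
  seg 1: right by d5 = 131/10 → (131/10, 0)
  seg 2: right by d9 = 134/5 → (399/10, 0)
  seg 3: up by d9 = 134/5 → (399/10, 134/5)
  seg 4: right by d5 = 131/10 → (53, 134/5)
  seg 5: left by d10 = 454/5 → (-189/5, 134/5)
  seg 6: left by d11 = -77/10 → (-301/10, 134/5)
  seg 7: left by d2 = 15 → (-451/10, 134/5)
  seg 8: down by d7 = 231/10 → (-451/10, 37/10)

d5 = 131/10
d6 = 49/5
d7 = 231/10
d8 = 12
d9 = 134/5
d10 = 454/5
d11 = -77/10
endpoint = (-451/10, 37/10)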